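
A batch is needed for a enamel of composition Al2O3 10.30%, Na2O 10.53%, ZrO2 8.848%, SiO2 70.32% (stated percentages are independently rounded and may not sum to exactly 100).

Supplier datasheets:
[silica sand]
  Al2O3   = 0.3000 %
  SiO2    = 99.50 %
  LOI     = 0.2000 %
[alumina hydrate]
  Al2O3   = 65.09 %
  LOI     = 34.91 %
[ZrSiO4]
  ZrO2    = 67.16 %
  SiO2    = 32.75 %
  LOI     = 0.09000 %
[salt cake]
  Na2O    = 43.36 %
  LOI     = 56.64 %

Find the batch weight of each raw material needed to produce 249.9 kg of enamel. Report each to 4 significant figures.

Batch per 249.9 kg enamel:
  silica sand: 165.8 kg
  alumina hydrate: 38.78 kg
  ZrSiO4: 32.92 kg
  salt cake: 60.69 kg
Total batch = 298.2 kg; LOI loss = 48.27 kg; yield = 83.81%

The whole derivation holds full precision through the solve — intermediates are printed, with 4-significant-figure rounding, as written. Each reported result is rounded once only. The derived quantities are recomputed at exact precision (four oxide percentages, glass mass, ignition loss, the yield, the totals) from the batch weights at 249.9 kg of glass exactly as printed in the problem or answer text.
The oxide mass targets at 249.9 kg enamel:
  Al2O3: 10.30% × 249.9 = 25.74 kg
  Na2O: 10.53% × 249.9 = 26.31 kg
  ZrO2: 8.848% × 249.9 = 22.11 kg
  SiO2: 70.32% × 249.9 = 175.7 kg
Checking each oxide sum per the reported batch figures, per the basis as stated (sums match the target masses inside rounding margins):
  Al2O3: 165.8·0.003000 + 38.78·0.6509 = 25.74 kg (target 25.74 kg)
  Na2O: 60.69·0.4336 = 26.32 kg (target 26.31 kg)
  ZrO2: 32.92·0.6716 = 22.11 kg (target 22.11 kg)
  SiO2: 165.8·0.9950 + 32.92·0.3275 = 175.8 kg (target 175.7 kg)
Consistency of the glass mass: total charge less LOI = 249.9 kg (oxide target masses add up to 249.9 kg; stated basis 249.9 kg — deltas are rounding alone).
Batch total: Σ batch = 298.2 kg; the LOI term Σ batch·LOI equals 48.27 kg; the yield ratio, glass ÷ batch: 83.81%.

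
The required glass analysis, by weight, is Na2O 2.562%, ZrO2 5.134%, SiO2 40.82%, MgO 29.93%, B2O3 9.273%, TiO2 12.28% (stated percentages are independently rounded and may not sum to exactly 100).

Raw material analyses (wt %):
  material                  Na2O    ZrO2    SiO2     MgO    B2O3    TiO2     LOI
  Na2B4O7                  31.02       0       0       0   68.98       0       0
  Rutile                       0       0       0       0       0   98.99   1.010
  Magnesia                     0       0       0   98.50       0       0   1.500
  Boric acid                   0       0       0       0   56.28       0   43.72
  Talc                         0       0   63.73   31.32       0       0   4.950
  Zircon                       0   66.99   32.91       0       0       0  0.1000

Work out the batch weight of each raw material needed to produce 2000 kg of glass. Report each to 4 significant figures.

Batch per 2000 kg glass:
  Na2B4O7: 165.2 kg
  Rutile: 248.1 kg
  Magnesia: 225.6 kg
  Boric acid: 127.1 kg
  Talc: 1202 kg
  Zircon: 153.3 kg
Total batch = 2121 kg; LOI loss = 121.1 kg; yield = 94.29%

Each numeric step carries full float precision throughout; working values are displayed rounded to four significant figures; each reported result takes a single rounding. All derived quantities are re-derived using the weight values for 2000 kg of glass in full float precision (LOI, six oxide percentages, the yield, the totals, net glass mass), as they appear in problem or answer.
Target oxide masses per 2000 kg glass:
  Na2O: 2.562% × 2000 = 51.24 kg
  ZrO2: 5.134% × 2000 = 102.7 kg
  SiO2: 40.82% × 2000 = 816.4 kg
  MgO: 29.93% × 2000 = 598.6 kg
  B2O3: 9.273% × 2000 = 185.5 kg
  TiO2: 12.28% × 2000 = 245.6 kg
Oxide-by-oxide audit using the reported weights, versus the basis set out (delivered sums recover each target up to rounding of the answer):
  Na2O: 165.2·0.3102 = 51.25 kg (target 51.24 kg)
  ZrO2: 153.3·0.6699 = 102.7 kg (target 102.7 kg)
  SiO2: 1202·0.6373 + 153.3·0.3291 = 816.5 kg (target 816.4 kg)
  MgO: 225.6·0.9850 + 1202·0.3132 = 598.7 kg (target 598.6 kg)
  B2O3: 165.2·0.6898 + 127.1·0.5628 = 185.5 kg (target 185.5 kg)
  TiO2: 248.1·0.9899 = 245.6 kg (target 245.6 kg)
Glass mass check: whole batch net of LOI = 2000 kg (oxide target masses add up to 2000 kg; against the stated basis, 2000 kg — a pure rounding effect).
Adding the batch up: Σ batch = 2121 kg; LOI loss = Σ batch·LOI = 121.1 kg; glass ÷ batch gives a yield of 94.29%.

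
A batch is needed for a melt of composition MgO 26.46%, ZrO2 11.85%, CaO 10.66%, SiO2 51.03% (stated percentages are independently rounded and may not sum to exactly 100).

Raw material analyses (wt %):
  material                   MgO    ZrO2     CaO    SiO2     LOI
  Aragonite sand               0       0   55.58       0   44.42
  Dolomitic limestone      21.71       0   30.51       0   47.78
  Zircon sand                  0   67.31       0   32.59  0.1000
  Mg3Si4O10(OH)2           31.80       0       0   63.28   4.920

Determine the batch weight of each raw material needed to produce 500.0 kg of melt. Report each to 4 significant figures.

Working values are shown (rounded to four significant digits) across the worked steps; all arithmetic carries full float precision at all times — a single rounding produces each reported figure — all derived quantities are recomputed using the weight values on 500.0 kg of glass in exact precision (net glass mass, ignition loss, totals, the four compositions, the yield), exactly as shown in the problem or the answer.
The oxide mass targets at 500.0 kg melt:
  MgO: 26.46% × 500.0 = 132.3 kg
  ZrO2: 11.85% × 500.0 = 59.25 kg
  CaO: 10.66% × 500.0 = 53.30 kg
  SiO2: 51.03% × 500.0 = 255.2 kg
A balance pass over the oxides, on the weights just shown, for the quoted basis mass (sum by sum, the targets are met once rounding is allowed for):
  MgO: 85.20·0.2171 + 357.9·0.3180 = 132.3 kg (target 132.3 kg)
  ZrO2: 88.03·0.6731 = 59.25 kg (target 59.25 kg)
  CaO: 49.13·0.5558 + 85.20·0.3051 = 53.30 kg (target 53.30 kg)
  SiO2: 88.03·0.3259 + 357.9·0.6328 = 255.2 kg (target 255.2 kg)
The glass-mass cross-check: total batch − LOI = 500.0 kg (per-oxide target masses sum to 500.0 kg; basis as stated: 500.0 kg — deltas are rounding alone).
Batch grand total — Σ batch = 580.3 kg; LOI loss = Σ batch·LOI = 80.23 kg; yield: glass divided by total = 86.17%.

Batch per 500.0 kg melt:
  Aragonite sand: 49.13 kg
  Dolomitic limestone: 85.20 kg
  Zircon sand: 88.03 kg
  Mg3Si4O10(OH)2: 357.9 kg
Total batch = 580.3 kg; LOI loss = 80.23 kg; yield = 86.17%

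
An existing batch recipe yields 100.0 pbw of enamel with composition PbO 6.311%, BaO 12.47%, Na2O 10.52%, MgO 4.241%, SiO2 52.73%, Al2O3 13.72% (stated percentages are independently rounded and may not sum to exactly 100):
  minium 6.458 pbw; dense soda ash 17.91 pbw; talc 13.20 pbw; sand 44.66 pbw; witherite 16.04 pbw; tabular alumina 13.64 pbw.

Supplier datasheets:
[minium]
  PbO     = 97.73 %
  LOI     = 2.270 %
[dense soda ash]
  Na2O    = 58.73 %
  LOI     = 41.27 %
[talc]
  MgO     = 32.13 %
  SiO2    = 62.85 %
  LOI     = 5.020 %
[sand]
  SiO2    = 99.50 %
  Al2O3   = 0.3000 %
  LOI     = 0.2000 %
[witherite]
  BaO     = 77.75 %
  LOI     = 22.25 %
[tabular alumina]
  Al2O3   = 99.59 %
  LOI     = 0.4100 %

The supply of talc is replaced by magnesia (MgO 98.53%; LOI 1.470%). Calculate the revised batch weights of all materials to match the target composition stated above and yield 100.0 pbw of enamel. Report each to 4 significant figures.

All internal work carries full float precision at each step — the intermediate values appear (rounded to 4 significant figures) alongside each step — every reported figure receives exactly one rounding. All derived quantities are re-derived starting from the weights for 100.0 pbw of glass in exact precision (yield, six oxide percentages, LOI, totals, net glass mass) exactly as printed in either problem or answer.
Target oxide masses per 100.0 pbw enamel:
  PbO: 6.311% × 100.0 = 6.311 pbw
  BaO: 12.47% × 100.0 = 12.47 pbw
  Na2O: 10.52% × 100.0 = 10.52 pbw
  MgO: 4.241% × 100.0 = 4.241 pbw
  SiO2: 52.73% × 100.0 = 52.73 pbw
  Al2O3: 13.72% × 100.0 = 13.72 pbw
Verifying the oxide balance applying the batch weights above, relative to the basis at hand (sums match the target masses given rounding of the digits):
  PbO: 6.458·0.9773 = 6.311 pbw (target 6.311 pbw)
  BaO: 16.04·0.7775 = 12.47 pbw (target 12.47 pbw)
  Na2O: 17.91·0.5873 = 10.52 pbw (target 10.52 pbw)
  MgO: 4.304·0.9853 = 4.241 pbw (target 4.241 pbw)
  SiO2: 52.99·0.9950 = 52.73 pbw (target 52.73 pbw)
  Al2O3: 52.99·0.003000 + 13.62·0.9959 = 13.72 pbw (target 13.72 pbw)
Auditing the glass mass value: net batch after ignition = 99.99 pbw (the targets, summed, come to 99.99 pbw; the stated basis being 100.0 pbw — a pure rounding effect).
Summing the batch: Σ batch = 111.3 pbw; the LOI term Σ batch·LOI equals 11.33 pbw; the yield ratio, glass ÷ batch: 89.82%.

Revised batch per 100.0 pbw enamel:
  minium: 6.458 pbw
  dense soda ash: 17.91 pbw
  magnesia: 4.304 pbw
  sand: 52.99 pbw
  witherite: 16.04 pbw
  tabular alumina: 13.62 pbw
Total batch = 111.3 pbw; LOI loss = 11.33 pbw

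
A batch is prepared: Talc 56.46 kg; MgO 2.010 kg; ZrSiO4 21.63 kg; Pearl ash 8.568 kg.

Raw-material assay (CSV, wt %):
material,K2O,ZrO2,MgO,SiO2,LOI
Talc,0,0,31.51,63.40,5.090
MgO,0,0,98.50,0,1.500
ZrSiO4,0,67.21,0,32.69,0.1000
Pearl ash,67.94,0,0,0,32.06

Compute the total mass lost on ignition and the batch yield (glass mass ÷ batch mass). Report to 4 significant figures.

All arithmetic holds exact precision in all steps. The intermediate values are displayed rounded to 4 significant figures at each printed step; a single rounding completes every reported number. All derived quantities are rebuilt at full float precision (glass mass, yield, the totals, LOI, the four compositions) using the weight values on 83.00 kg of glass as given in the question or the answer.
Each material's LOI contribution:
  Talc: 56.46 × 0.05090 = 2.874 kg
  MgO: 2.010 × 0.01500 = 0.03015 kg
  ZrSiO4: 21.63 × 0.001000 = 0.02163 kg
  Pearl ash: 8.568 × 0.3206 = 2.747 kg
Total LOI = 5.672 kg
Glass = batch − LOI = 88.67 − 5.672 = 83.00 kg

LOI loss = 5.672 kg; glass = 83.00 kg; yield = 93.60%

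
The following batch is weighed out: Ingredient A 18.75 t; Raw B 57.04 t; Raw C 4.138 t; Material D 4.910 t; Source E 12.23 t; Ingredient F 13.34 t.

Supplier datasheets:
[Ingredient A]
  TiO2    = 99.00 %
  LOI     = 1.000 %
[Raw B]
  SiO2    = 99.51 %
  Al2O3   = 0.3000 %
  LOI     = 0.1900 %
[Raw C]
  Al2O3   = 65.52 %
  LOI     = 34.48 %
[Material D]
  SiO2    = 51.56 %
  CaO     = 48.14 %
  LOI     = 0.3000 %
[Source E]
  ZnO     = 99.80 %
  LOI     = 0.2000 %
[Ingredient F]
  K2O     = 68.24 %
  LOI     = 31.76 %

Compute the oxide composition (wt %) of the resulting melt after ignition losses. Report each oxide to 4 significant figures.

The working math holds full precision at each step; in-progress results are shown rounded to four significant digits in the printout. Every reported result undergoes a single rounding. The derived quantities, which include LOI, glass mass, yield, the totals, the six compositions, are recomputed at full precision, as written in question or answer, from the batch weights at 104.4 t of glass.
Oxide masses out of the charge:
  TiO2: 18.75·0.9900 = 18.56 t
  SiO2: 57.04·0.9951 + 4.910·0.5156 = 59.29 t
  K2O: 13.34·0.6824 = 9.103 t
  ZnO: 12.23·0.9980 = 12.21 t
  CaO: 4.910·0.4814 = 2.364 t
  Al2O3: 57.04·0.003000 + 4.138·0.6552 = 2.882 t
LOI: 18.75·0.01000 + 57.04·0.001900 + 4.138·0.3448 + 4.910·0.003000 + 12.23·0.002000 + 13.34·0.3176 = 5.999 t
The glass mass, total less LOI, = 110.4 − 5.999 = 104.4 t (consistent with Σ oxide mass)
wt %: oxide over glass, times 100

Glass mass = 104.4 t (batch 110.4 − LOI 5.999).
Composition: TiO2 17.78%, SiO2 56.79%, K2O 8.719%, ZnO 11.69%, CaO 2.264%, Al2O3 2.761%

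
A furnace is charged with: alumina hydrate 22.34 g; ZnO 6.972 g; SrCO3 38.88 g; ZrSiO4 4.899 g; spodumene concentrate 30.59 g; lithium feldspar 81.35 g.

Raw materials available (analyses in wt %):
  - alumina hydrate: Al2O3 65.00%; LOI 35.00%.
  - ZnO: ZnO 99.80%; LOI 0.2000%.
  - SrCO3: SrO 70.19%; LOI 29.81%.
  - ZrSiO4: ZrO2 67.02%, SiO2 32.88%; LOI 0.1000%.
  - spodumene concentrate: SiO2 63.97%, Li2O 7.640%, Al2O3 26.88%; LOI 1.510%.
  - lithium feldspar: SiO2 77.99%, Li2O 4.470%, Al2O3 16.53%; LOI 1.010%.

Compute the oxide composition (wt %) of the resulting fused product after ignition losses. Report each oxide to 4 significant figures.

Glass mass = 164.3 g (batch 185.0 − LOI 20.71).
Composition: ZrO2 1.998%, SiO2 51.50%, Li2O 3.635%, SrO 16.61%, Al2O3 22.02%, ZnO 4.234%

Each numeric step holds exact precision in all steps — in-progress results appear (rounded to four significant figures) as written; every reported value takes exactly one rounding; all derived quantities, which include glass mass, totals, yield, LOI, six oxide percentages, are re-derived in exact precision, as they appear in the problem or answer text, from the weighed amounts at 164.3 g of glass.
Mass of each oxide from the mix:
  ZrO2: 4.899·0.6702 = 3.283 g
  SiO2: 4.899·0.3288 + 30.59·0.6397 + 81.35·0.7799 = 84.62 g
  Li2O: 30.59·0.07640 + 81.35·0.04470 = 5.973 g
  SrO: 38.88·0.7019 = 27.29 g
  Al2O3: 22.34·0.6500 + 30.59·0.2688 + 81.35·0.1653 = 36.19 g
  ZnO: 6.972·0.9980 = 6.958 g
LOI: 22.34·0.3500 + 6.972·0.002000 + 38.88·0.2981 + 4.899·0.001000 + 30.59·0.01510 + 81.35·0.01010 = 20.71 g
Glass = total batch minus LOI = 185.0 − 20.71 = 164.3 g (equal to the oxide-mass sum)
percent share: oxide ÷ glass, ×100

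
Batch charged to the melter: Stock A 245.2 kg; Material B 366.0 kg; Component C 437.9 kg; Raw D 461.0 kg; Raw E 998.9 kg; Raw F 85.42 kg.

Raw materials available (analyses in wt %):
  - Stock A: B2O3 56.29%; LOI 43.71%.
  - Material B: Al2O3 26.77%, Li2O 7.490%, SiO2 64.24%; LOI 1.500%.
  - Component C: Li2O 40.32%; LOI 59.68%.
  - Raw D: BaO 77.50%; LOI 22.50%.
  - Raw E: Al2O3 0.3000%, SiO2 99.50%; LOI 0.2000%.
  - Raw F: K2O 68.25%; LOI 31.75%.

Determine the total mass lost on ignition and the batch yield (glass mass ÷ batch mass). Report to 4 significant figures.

LOI loss = 506.8 kg; glass = 2088 kg; yield = 80.46%

In-progress results appear rounded to 4 significant digits at each printed step — the working math carries exact precision through every step; exactly one rounding goes into every reported figure. Derived quantities (LOI, the totals, glass mass, the yield, six oxide percentages) are rebuilt in full precision using the weight values at 2088 kg of glass, exactly as shown in the problem or answer text.
Each material's LOI contribution:
  Stock A: 245.2 × 0.4371 = 107.2 kg
  Material B: 366.0 × 0.01500 = 5.490 kg
  Component C: 437.9 × 0.5968 = 261.3 kg
  Raw D: 461.0 × 0.2250 = 103.7 kg
  Raw E: 998.9 × 0.002000 = 1.998 kg
  Raw F: 85.42 × 0.3175 = 27.12 kg
Total LOI = 506.8 kg
Glass = batch − LOI = 2594 − 506.8 = 2088 kg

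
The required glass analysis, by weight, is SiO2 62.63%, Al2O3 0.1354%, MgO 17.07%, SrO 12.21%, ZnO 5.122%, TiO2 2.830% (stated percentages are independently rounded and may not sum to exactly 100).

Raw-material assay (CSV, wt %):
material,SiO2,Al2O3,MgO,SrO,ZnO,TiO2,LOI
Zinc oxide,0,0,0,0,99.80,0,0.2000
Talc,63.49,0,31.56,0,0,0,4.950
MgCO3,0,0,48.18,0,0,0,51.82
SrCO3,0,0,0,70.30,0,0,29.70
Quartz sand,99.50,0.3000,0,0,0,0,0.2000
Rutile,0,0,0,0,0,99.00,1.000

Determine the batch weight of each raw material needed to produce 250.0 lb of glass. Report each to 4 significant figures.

Batch per 250.0 lb glass:
  Zinc oxide: 12.83 lb
  Talc: 69.78 lb
  MgCO3: 42.86 lb
  SrCO3: 43.42 lb
  Quartz sand: 112.8 lb
  Rutile: 7.146 lb
Total batch = 288.8 lb; LOI loss = 38.88 lb; yield = 86.54%

Values along the way are shown (rounded to 4 significant digits) in the printout; all internal work keeps full precision at every stage; each reported figure undergoes a single rounding — all derived quantities are recomputed from the batch weights on 250.0 lb of glass in full precision (totals, LOI, six oxide percentages, net glass mass, the yield) as set out in either problem or answer.
Target oxide masses per 250.0 lb glass:
  SiO2: 62.63% × 250.0 = 156.6 lb
  Al2O3: 0.1354% × 250.0 = 0.3385 lb
  MgO: 17.07% × 250.0 = 42.68 lb
  SrO: 12.21% × 250.0 = 30.52 lb
  ZnO: 5.122% × 250.0 = 12.80 lb
  TiO2: 2.830% × 250.0 = 7.075 lb
Sums-versus-targets review per the reported batch figures, per the basis as stated (delivered sums recover each target within answer rounding):
  SiO2: 69.78·0.6349 + 112.8·0.9950 = 156.5 lb (target 156.6 lb)
  Al2O3: 112.8·0.003000 = 0.3384 lb (target 0.3385 lb)
  MgO: 69.78·0.3156 + 42.86·0.4818 = 42.67 lb (target 42.68 lb)
  SrO: 43.42·0.7030 = 30.52 lb (target 30.52 lb)
  ZnO: 12.83·0.9980 = 12.80 lb (target 12.80 lb)
  TiO2: 7.146·0.9900 = 7.075 lb (target 7.075 lb)
Glass mass check: total charge less LOI = 250.0 lb (oxide target masses add up to 250.0 lb; stated basis 250.0 lb — differing by rounding only).
Batch grand total — Σ batch = 288.8 lb; Σ batch·LOI gives LOI loss = 38.88 lb; yield: glass divided by total = 86.54%.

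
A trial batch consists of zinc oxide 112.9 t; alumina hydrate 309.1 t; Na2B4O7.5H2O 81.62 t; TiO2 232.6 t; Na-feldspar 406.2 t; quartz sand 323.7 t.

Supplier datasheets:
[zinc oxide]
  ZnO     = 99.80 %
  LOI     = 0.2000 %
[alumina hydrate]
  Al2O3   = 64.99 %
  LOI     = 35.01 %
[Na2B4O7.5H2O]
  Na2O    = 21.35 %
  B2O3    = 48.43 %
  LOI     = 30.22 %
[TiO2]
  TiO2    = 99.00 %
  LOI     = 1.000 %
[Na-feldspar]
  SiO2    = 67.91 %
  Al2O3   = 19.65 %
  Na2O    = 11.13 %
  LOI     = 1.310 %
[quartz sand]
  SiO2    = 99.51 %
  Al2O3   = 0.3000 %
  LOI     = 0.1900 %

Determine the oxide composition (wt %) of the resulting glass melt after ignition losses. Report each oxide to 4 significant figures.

In-progress results appear (rounded to 4 significant figures) on the page; every computation carries full float precision end to end; every reported figure takes just one rounding. The derived quantities (net glass mass, the totals, the yield, six oxide percentages, ignition loss) are carried at exact precision from the weighed amounts per 1325 t of glass, precisely as stated by either problem or answer.
Per-oxide mass from batch:
  TiO2: 232.6·0.9900 = 230.3 t
  SiO2: 406.2·0.6791 + 323.7·0.9951 = 598.0 t
  ZnO: 112.9·0.9980 = 112.7 t
  Al2O3: 309.1·0.6499 + 406.2·0.1965 + 323.7·0.003000 = 281.7 t
  Na2O: 81.62·0.2135 + 406.2·0.1113 = 62.64 t
  B2O3: 81.62·0.4843 = 39.53 t
LOI: 112.9·0.002000 + 309.1·0.3501 + 81.62·0.3022 + 232.6·0.01000 + 406.2·0.01310 + 323.7·0.001900 = 141.4 t
Glass mass = batch − LOI = 1466 − 141.4 = 1325 t (equal to the oxide-mass sum)
percent share: oxide ÷ glass, ×100

Glass mass = 1325 t (batch 1466 − LOI 141.4).
Composition: TiO2 17.38%, SiO2 45.14%, ZnO 8.505%, Al2O3 21.26%, Na2O 4.728%, B2O3 2.984%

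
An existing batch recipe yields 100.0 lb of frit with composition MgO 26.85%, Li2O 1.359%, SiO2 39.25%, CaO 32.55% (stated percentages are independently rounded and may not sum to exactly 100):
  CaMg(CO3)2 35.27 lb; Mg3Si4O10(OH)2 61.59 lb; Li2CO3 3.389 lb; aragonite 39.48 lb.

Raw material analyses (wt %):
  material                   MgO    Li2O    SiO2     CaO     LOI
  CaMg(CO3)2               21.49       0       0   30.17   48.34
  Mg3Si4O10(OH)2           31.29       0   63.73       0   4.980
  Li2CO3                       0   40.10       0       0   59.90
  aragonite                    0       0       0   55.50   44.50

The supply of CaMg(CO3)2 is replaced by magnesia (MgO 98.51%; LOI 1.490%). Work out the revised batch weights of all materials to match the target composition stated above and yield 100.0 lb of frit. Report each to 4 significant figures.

Each numeric step runs at exact precision through the solve. Intermediates appear rounded to 4 significant digits when written out — each reported figure is rounded exactly once. The derived quantities, which include glass mass, ignition loss, the yield, the totals, four oxide percentages, are computed at full float precision, as given in question or answer, using the weight values at 100.0 lb of glass.
Target oxide masses per 100.0 lb frit:
  MgO: 26.85% × 100.0 = 26.85 lb
  Li2O: 1.359% × 100.0 = 1.359 lb
  SiO2: 39.25% × 100.0 = 39.25 lb
  CaO: 32.55% × 100.0 = 32.55 lb
Checking each oxide sum using the reported weights, for the quoted basis mass (target by target, the sums agree given rounding of the digits):
  MgO: 7.694·0.9851 + 61.59·0.3129 = 26.85 lb (target 26.85 lb)
  Li2O: 3.389·0.4010 = 1.359 lb (target 1.359 lb)
  SiO2: 61.59·0.6373 = 39.25 lb (target 39.25 lb)
  CaO: 58.65·0.5550 = 32.55 lb (target 32.55 lb)
The glass-mass cross-check: batch Σ − ignition loss = 100.0 lb (targets for the oxides total 100.0 lb; stated basis 100.0 lb — deltas are rounding alone).
Adding the batch up: Σ batch = 131.3 lb; ignition loss, Σ(batch × LOI) = 31.31 lb; yield = glass ÷ total batch = 76.16%.

Revised batch per 100.0 lb frit:
  magnesia: 7.694 lb
  Mg3Si4O10(OH)2: 61.59 lb
  Li2CO3: 3.389 lb
  aragonite: 58.65 lb
Total batch = 131.3 lb; LOI loss = 31.31 lb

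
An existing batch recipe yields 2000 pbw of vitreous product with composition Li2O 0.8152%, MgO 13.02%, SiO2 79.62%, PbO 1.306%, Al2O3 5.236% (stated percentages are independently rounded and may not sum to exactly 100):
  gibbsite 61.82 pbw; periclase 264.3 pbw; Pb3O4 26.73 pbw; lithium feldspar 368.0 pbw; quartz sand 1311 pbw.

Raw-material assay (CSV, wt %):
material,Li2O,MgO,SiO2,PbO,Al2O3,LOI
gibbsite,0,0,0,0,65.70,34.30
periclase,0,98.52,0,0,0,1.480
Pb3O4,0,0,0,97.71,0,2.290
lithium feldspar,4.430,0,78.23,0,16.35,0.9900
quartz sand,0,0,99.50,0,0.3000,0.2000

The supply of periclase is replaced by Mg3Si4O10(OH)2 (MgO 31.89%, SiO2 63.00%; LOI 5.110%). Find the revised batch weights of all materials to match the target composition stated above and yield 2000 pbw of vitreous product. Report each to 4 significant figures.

Full float precision is carried through the solve — in-progress results appear, rounded to 4 significant digits, as written — each reported result sees exactly one rounding. All derived quantities (totals, LOI, net glass mass, the yield, the five compositions) are computed starting from the weights at 2000 pbw of glass in exact precision as quoted within the problem or answer text.
Target masses of each oxide per 2000 pbw vitreous product:
  Li2O: 0.8152% × 2000 = 16.30 pbw
  MgO: 13.02% × 2000 = 260.4 pbw
  SiO2: 79.62% × 2000 = 1592 pbw
  PbO: 1.306% × 2000 = 26.12 pbw
  Al2O3: 5.236% × 2000 = 104.7 pbw
Oxide-by-oxide audit per the reported batch figures, per the basis as stated (target by target, the sums agree net of answer rounding effects):
  Li2O: 368.0·0.04430 = 16.30 pbw (target 16.30 pbw)
  MgO: 816.6·0.3189 = 260.4 pbw (target 260.4 pbw)
  SiO2: 816.6·0.6300 + 368.0·0.7823 + 794.0·0.9950 = 1592 pbw (target 1592 pbw)
  PbO: 26.73·0.9771 = 26.12 pbw (target 26.12 pbw)
  Al2O3: 64.18·0.6570 + 368.0·0.1635 + 794.0·0.003000 = 104.7 pbw (target 104.7 pbw)
Glass-mass bookkeeping: Σ batch − LOI loss = 2000 pbw (the Σ of target masses is 2000 pbw; against the stated basis, 2000 pbw — deltas are rounding alone).
Summing the batch: Σ batch = 2070 pbw; ignition loss, Σ(batch × LOI) = 69.59 pbw; yield = glass ÷ total batch = 96.64%.

Revised batch per 2000 pbw vitreous product:
  gibbsite: 64.18 pbw
  Mg3Si4O10(OH)2: 816.6 pbw
  Pb3O4: 26.73 pbw
  lithium feldspar: 368.0 pbw
  quartz sand: 794.0 pbw
Total batch = 2070 pbw; LOI loss = 69.59 pbw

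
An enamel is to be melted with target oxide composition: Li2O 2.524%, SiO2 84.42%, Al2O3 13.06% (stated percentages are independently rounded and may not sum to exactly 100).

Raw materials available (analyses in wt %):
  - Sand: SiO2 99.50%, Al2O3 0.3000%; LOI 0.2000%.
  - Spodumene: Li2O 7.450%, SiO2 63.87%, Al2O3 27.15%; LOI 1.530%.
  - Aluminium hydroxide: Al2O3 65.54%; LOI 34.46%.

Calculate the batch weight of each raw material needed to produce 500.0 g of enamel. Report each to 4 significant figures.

Batch per 500.0 g enamel:
  Sand: 315.5 g
  Spodumene: 169.4 g
  Aluminium hydroxide: 28.02 g
Total batch = 512.9 g; LOI loss = 12.88 g; yield = 97.49%

Intermediates are displayed (rounded to 4 significant digits) in the printout; full float precision is maintained in all steps. Exactly one rounding is applied to each reported result — the derived quantities, including the yield, LOI, net glass mass, the three compositions, the totals, are re-derived starting from the weights for 500.0 g of glass at full precision, as set out in the problem or the answer.
Target masses of each oxide per 500.0 g enamel:
  Li2O: 2.524% × 500.0 = 12.62 g
  SiO2: 84.42% × 500.0 = 422.1 g
  Al2O3: 13.06% × 500.0 = 65.30 g
Checking each oxide sum given the weights on record, under the basis named above (sums match the target masses inside rounding margins):
  Li2O: 169.4·0.07450 = 12.62 g (target 12.62 g)
  SiO2: 315.5·0.9950 + 169.4·0.6387 = 422.1 g (target 422.1 g)
  Al2O3: 315.5·0.003000 + 169.4·0.2715 + 28.02·0.6554 = 65.30 g (target 65.30 g)
Mass balance on the glass: Σ batch − LOI loss = 500.0 g (the targets, summed, come to 500.0 g; basis as stated: 500.0 g — a pure rounding effect).
Adding the batch up: Σ batch = 512.9 g; Σ batch·LOI gives LOI loss = 12.88 g; yield, glass over the total, = 97.49%.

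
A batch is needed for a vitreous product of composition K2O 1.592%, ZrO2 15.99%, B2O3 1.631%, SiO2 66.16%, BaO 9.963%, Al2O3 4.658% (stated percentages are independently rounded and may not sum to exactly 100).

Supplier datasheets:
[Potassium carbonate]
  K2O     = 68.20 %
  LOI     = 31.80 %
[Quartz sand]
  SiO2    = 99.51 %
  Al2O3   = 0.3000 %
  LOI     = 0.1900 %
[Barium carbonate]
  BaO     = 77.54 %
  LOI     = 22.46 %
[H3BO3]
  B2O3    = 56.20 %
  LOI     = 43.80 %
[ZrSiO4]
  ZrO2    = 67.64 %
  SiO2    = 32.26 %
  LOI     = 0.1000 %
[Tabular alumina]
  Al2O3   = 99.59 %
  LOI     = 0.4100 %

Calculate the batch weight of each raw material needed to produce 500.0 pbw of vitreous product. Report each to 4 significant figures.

Batch per 500.0 pbw vitreous product:
  Potassium carbonate: 11.67 pbw
  Quartz sand: 294.1 pbw
  Barium carbonate: 64.24 pbw
  H3BO3: 14.51 pbw
  ZrSiO4: 118.2 pbw
  Tabular alumina: 22.50 pbw
Total batch = 525.2 pbw; LOI loss = 25.26 pbw; yield = 95.19%

Mid-chain values appear, rounded to 4 significant figures, in the printout. The whole derivation carries exact precision in all steps — exactly one rounding lands on each reported number; all derived quantities, including the yield, the six compositions, LOI, the totals, glass mass, are computed starting from the weights at 500.0 pbw of glass at full float precision, as they appear in the problem or the answer.
Target masses of each oxide per 500.0 pbw vitreous product:
  K2O: 1.592% × 500.0 = 7.960 pbw
  ZrO2: 15.99% × 500.0 = 79.95 pbw
  B2O3: 1.631% × 500.0 = 8.155 pbw
  SiO2: 66.16% × 500.0 = 330.8 pbw
  BaO: 9.963% × 500.0 = 49.82 pbw
  Al2O3: 4.658% × 500.0 = 23.29 pbw
Sums-versus-targets review working from each reported weight, against the basis in use (sum by sum, the targets are met modulo rounding of the values):
  K2O: 11.67·0.6820 = 7.959 pbw (target 7.960 pbw)
  ZrO2: 118.2·0.6764 = 79.95 pbw (target 79.95 pbw)
  B2O3: 14.51·0.5620 = 8.155 pbw (target 8.155 pbw)
  SiO2: 294.1·0.9951 + 118.2·0.3226 = 330.8 pbw (target 330.8 pbw)
  BaO: 64.24·0.7754 = 49.81 pbw (target 49.82 pbw)
  Al2O3: 294.1·0.003000 + 22.50·0.9959 = 23.29 pbw (target 23.29 pbw)
Mass balance on the glass: total charge less LOI = 500.0 pbw (per-oxide target masses sum to 500.0 pbw; the stated basis being 500.0 pbw — differing by rounding only).
Summing the batch: Σ batch = 525.2 pbw; ignition loss, Σ(batch × LOI) = 25.26 pbw; yield, glass over the total, = 95.19%.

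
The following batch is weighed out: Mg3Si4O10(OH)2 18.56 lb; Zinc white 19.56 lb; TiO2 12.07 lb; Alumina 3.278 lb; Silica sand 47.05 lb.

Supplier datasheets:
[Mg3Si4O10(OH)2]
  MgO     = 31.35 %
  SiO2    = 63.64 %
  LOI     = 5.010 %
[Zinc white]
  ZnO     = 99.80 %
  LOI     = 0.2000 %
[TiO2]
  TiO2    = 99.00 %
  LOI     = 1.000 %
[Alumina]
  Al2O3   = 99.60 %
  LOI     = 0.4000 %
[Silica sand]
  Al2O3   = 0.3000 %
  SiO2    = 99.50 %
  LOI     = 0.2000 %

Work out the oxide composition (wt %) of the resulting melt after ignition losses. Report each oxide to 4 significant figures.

Mid-chain values are shown rounded off to 4 significant digits in the working; every computation maintains full precision throughout; every reported result takes a single rounding. All derived quantities (the yield, LOI, five oxide percentages, net glass mass, totals) are recomputed at full precision starting from the weights per 99.32 lb of glass as quoted within the problem or the answer.
Mass of each oxide from the mix:
  TiO2: 12.07·0.9900 = 11.95 lb
  MgO: 18.56·0.3135 = 5.819 lb
  ZnO: 19.56·0.9980 = 19.52 lb
  Al2O3: 3.278·0.9960 + 47.05·0.003000 = 3.406 lb
  SiO2: 18.56·0.6364 + 47.05·0.9950 = 58.63 lb
LOI: 18.56·0.05010 + 19.56·0.002000 + 12.07·0.01000 + 3.278·0.004000 + 47.05·0.002000 = 1.197 lb
Glass mass = batch − LOI = 100.5 − 1.197 = 99.32 lb (consistent with Σ oxide mass)
percent by weight: oxide/glass ×100

Glass mass = 99.32 lb (batch 100.5 − LOI 1.197).
Composition: TiO2 12.03%, MgO 5.858%, ZnO 19.65%, Al2O3 3.429%, SiO2 59.03%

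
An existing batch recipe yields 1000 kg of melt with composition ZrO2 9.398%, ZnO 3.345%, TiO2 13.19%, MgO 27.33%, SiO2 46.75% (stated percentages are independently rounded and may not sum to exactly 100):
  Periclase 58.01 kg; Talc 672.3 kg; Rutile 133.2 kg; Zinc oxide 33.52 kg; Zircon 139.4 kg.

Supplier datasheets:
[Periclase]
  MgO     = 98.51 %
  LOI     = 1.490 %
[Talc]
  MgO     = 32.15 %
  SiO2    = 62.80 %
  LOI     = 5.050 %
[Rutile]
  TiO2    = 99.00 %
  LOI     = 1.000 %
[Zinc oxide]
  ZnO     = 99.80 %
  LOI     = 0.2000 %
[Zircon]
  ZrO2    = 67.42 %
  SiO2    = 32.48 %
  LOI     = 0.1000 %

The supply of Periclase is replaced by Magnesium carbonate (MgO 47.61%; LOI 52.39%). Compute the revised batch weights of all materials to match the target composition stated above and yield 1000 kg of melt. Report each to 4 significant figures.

Revised batch per 1000 kg melt:
  Magnesium carbonate: 120.0 kg
  Talc: 672.3 kg
  Rutile: 133.2 kg
  Zinc oxide: 33.52 kg
  Zircon: 139.4 kg
Total batch = 1098 kg; LOI loss = 98.36 kg

Every computation carries full float precision at every stage — intermediates are shown rounded to four significant digits when written out. Each reported number is rounded a single time; derived quantities are carried using the weight values on 1000 kg of glass at full precision (the five compositions, net glass mass, yield, totals, LOI) precisely as stated by either problem or answer.
Oxide-by-oxide targets in 1000 kg melt:
  ZrO2: 9.398% × 1000 = 93.98 kg
  ZnO: 3.345% × 1000 = 33.45 kg
  TiO2: 13.19% × 1000 = 131.9 kg
  MgO: 27.33% × 1000 = 273.3 kg
  SiO2: 46.75% × 1000 = 467.5 kg
Mass-balance tally per oxide per the reported batch figures, per the basis as stated (summed amounts equal target values given rounding of the digits):
  ZrO2: 139.4·0.6742 = 93.98 kg (target 93.98 kg)
  ZnO: 33.52·0.9980 = 33.45 kg (target 33.45 kg)
  TiO2: 133.2·0.9900 = 131.9 kg (target 131.9 kg)
  MgO: 120.0·0.4761 + 672.3·0.3215 = 273.3 kg (target 273.3 kg)
  SiO2: 672.3·0.6280 + 139.4·0.3248 = 467.5 kg (target 467.5 kg)
The glass-mass cross-check: net batch after ignition = 1000 kg (the Σ of target masses is 1000 kg; with the basis standing at 1000 kg — rounding explains the deltas).
Summing the batch: Σ batch = 1098 kg; Σ batch·LOI gives LOI loss = 98.36 kg; yield, glass over the total, = 91.05%.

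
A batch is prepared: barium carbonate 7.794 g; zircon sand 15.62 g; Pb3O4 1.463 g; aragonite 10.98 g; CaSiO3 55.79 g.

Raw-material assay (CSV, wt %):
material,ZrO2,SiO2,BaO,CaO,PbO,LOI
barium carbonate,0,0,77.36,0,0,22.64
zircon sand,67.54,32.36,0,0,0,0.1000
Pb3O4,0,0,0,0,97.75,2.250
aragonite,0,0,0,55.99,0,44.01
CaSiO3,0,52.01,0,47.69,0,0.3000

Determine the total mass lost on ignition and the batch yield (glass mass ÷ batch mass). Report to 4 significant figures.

LOI loss = 6.813 g; glass = 84.83 g; yield = 92.57%

In-progress results are shown rounded to 4 significant figures — full precision is maintained end to end; every reported number is rounded only once. The derived quantities, including glass mass, ignition loss, totals, yield, the five compositions, are computed from the weighed amounts for 84.83 g of glass in full float precision, as quoted within the problem or answer text.
Ignition loss by material:
  barium carbonate: 7.794 × 0.2264 = 1.765 g
  zircon sand: 15.62 × 0.001000 = 0.01562 g
  Pb3O4: 1.463 × 0.02250 = 0.03292 g
  aragonite: 10.98 × 0.4401 = 4.832 g
  CaSiO3: 55.79 × 0.003000 = 0.1674 g
Total LOI = 6.813 g
Glass = batch − LOI = 91.65 − 6.813 = 84.83 g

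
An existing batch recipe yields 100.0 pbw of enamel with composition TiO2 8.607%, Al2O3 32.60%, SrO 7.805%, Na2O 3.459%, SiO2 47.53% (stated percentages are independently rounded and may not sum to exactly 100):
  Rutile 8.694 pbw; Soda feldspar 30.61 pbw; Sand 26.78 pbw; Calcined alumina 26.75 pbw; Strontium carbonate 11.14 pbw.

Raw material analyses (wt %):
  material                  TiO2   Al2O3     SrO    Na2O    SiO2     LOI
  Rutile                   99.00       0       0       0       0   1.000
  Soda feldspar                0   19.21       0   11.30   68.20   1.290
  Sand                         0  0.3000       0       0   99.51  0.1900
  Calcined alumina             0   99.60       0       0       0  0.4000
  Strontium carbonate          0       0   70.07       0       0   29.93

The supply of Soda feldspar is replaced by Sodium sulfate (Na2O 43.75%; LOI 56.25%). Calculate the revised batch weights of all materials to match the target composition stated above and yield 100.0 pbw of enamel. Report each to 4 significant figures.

Working values are printed (rounded to 4 significant figures) across the worked steps — each numeric step keeps full precision through the solve; each reported result is rounded once only. All derived quantities, including the totals, LOI, five oxide percentages, the yield, net glass mass, are re-derived starting from the weights on 100.0 pbw of glass in full float precision, precisely as stated by the problem or the answer.
The oxide mass targets at 100.0 pbw enamel:
  TiO2: 8.607% × 100.0 = 8.607 pbw
  Al2O3: 32.60% × 100.0 = 32.60 pbw
  SrO: 7.805% × 100.0 = 7.805 pbw
  Na2O: 3.459% × 100.0 = 3.459 pbw
  SiO2: 47.53% × 100.0 = 47.53 pbw
Checking each oxide sum given the weights on record, versus the basis set out (sum by sum, the targets are met up to rounding of the answer):
  TiO2: 8.694·0.9900 = 8.607 pbw (target 8.607 pbw)
  Al2O3: 47.76·0.003000 + 32.59·0.9960 = 32.60 pbw (target 32.60 pbw)
  SrO: 11.14·0.7007 = 7.806 pbw (target 7.805 pbw)
  Na2O: 7.906·0.4375 = 3.459 pbw (target 3.459 pbw)
  SiO2: 47.76·0.9951 = 47.53 pbw (target 47.53 pbw)
Glass-mass bookkeeping: batch Σ − ignition loss = 100.0 pbw (oxide target masses add up to 100.0 pbw; against the stated basis, 100.0 pbw — any gap is answer rounding).
Adding the batch up: Σ batch = 108.1 pbw; the LOI term Σ batch·LOI equals 8.089 pbw; yield = glass ÷ total batch = 92.52%.

Revised batch per 100.0 pbw enamel:
  Rutile: 8.694 pbw
  Sodium sulfate: 7.906 pbw
  Sand: 47.76 pbw
  Calcined alumina: 32.59 pbw
  Strontium carbonate: 11.14 pbw
Total batch = 108.1 pbw; LOI loss = 8.089 pbw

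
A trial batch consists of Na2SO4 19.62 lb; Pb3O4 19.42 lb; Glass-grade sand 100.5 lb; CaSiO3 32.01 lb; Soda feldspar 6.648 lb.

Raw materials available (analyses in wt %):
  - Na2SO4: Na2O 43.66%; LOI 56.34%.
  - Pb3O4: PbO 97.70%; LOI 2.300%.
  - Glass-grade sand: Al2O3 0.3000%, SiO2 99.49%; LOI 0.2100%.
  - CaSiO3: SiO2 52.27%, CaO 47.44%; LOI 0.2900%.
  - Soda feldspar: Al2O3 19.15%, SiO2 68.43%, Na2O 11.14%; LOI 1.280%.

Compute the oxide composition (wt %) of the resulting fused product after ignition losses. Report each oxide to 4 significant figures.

Full precision is kept throughout — working values are printed rounded to 4 significant figures alongside each step. A single rounding finalizes every reported figure — the derived quantities, which include ignition loss, five oxide percentages, the totals, glass mass, yield, are computed in exact precision, as written in the question or the answer, from the weighed amounts at 166.3 lb of glass.
What the batch supplies per oxide:
  Al2O3: 100.5·0.003000 + 6.648·0.1915 = 1.575 lb
  SiO2: 100.5·0.9949 + 32.01·0.5227 + 6.648·0.6843 = 121.3 lb
  Na2O: 19.62·0.4366 + 6.648·0.1114 = 9.307 lb
  PbO: 19.42·0.9770 = 18.97 lb
  CaO: 32.01·0.4744 = 15.19 lb
LOI: 19.62·0.5634 + 19.42·0.02300 + 100.5·0.002100 + 32.01·0.002900 + 6.648·0.01280 = 11.89 lb
The glass mass, total less LOI, = 178.2 − 11.89 = 166.3 lb (matching Σ of the oxides)
wt % = 100 × oxide mass / glass mass

Glass mass = 166.3 lb (batch 178.2 − LOI 11.89).
Composition: Al2O3 0.9468%, SiO2 72.92%, Na2O 5.596%, PbO 11.41%, CaO 9.131%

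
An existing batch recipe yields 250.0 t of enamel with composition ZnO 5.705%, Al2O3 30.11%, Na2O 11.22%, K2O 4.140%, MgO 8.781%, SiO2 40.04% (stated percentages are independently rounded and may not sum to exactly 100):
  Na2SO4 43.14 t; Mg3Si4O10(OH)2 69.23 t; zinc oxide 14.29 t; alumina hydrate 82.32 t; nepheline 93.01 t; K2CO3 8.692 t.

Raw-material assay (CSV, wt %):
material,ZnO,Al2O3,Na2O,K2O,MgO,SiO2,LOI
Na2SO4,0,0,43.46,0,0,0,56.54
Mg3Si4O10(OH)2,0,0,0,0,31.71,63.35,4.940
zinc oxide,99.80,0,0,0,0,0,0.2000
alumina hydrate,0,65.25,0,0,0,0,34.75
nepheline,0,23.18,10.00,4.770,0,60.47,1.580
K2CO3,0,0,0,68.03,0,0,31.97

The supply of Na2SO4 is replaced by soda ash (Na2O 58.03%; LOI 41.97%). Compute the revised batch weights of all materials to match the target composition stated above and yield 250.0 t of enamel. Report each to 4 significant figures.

Every computation maintains full float precision through every step; mid-chain values are printed (rounded to 4 significant digits) across the worked steps; a single rounding yields every reported number. All derived quantities (ignition loss, the six compositions, totals, yield, net glass mass) are recomputed at exact precision using the weight values for 250.0 t of glass, as they appear in question or answer.
Oxide-by-oxide targets in 250.0 t enamel:
  ZnO: 5.705% × 250.0 = 14.26 t
  Al2O3: 30.11% × 250.0 = 75.28 t
  Na2O: 11.22% × 250.0 = 28.05 t
  K2O: 4.140% × 250.0 = 10.35 t
  MgO: 8.781% × 250.0 = 21.95 t
  SiO2: 40.04% × 250.0 = 100.1 t
Per-oxide balance check from the weights as reported, relative to the basis at hand (sum by sum, the targets are met inside rounding margins):
  ZnO: 14.29·0.9980 = 14.26 t (target 14.26 t)
  Al2O3: 82.32·0.6525 + 93.01·0.2318 = 75.27 t (target 75.28 t)
  Na2O: 32.31·0.5803 + 93.01·0.1000 = 28.05 t (target 28.05 t)
  K2O: 93.01·0.04770 + 8.692·0.6803 = 10.35 t (target 10.35 t)
  MgO: 69.23·0.3171 = 21.95 t (target 21.95 t)
  SiO2: 69.23·0.6335 + 93.01·0.6047 = 100.1 t (target 100.1 t)
Mass balance on the glass: Σ batch − LOI loss = 250.0 t (per-oxide target masses sum to 250.0 t; against the stated basis, 250.0 t — gaps are rounding artifacts).
Total batch = Σ batch = 299.9 t; loss to ignition Σ batch·LOI = 49.86 t; yield = glass ÷ total batch = 83.37%.

Revised batch per 250.0 t enamel:
  soda ash: 32.31 t
  Mg3Si4O10(OH)2: 69.23 t
  zinc oxide: 14.29 t
  alumina hydrate: 82.32 t
  nepheline: 93.01 t
  K2CO3: 8.692 t
Total batch = 299.9 t; LOI loss = 49.86 t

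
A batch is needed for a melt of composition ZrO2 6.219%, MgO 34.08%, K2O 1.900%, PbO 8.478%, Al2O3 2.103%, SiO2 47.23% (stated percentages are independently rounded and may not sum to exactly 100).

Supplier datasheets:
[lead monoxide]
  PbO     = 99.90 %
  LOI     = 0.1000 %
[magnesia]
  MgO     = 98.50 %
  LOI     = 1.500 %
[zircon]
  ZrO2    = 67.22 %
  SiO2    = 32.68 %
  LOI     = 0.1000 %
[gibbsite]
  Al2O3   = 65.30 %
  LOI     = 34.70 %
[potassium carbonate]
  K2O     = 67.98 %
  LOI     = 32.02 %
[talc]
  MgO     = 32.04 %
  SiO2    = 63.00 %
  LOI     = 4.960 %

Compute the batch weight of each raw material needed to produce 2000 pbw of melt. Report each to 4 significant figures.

Every computation maintains full precision from start to finish; in-progress results are rounded to four significant figures as shown — every reported number is rounded once only; the derived quantities (six oxide percentages, net glass mass, the yield, the totals, LOI) are computed in full precision from the weighed amounts per 2000 pbw of glass as they appear in problem or answer.
Per-oxide target masses for 2000 pbw melt:
  ZrO2: 6.219% × 2000 = 124.4 pbw
  MgO: 34.08% × 2000 = 681.6 pbw
  K2O: 1.900% × 2000 = 38.00 pbw
  PbO: 8.478% × 2000 = 169.6 pbw
  Al2O3: 2.103% × 2000 = 42.06 pbw
  SiO2: 47.23% × 2000 = 944.6 pbw
Balance tally, oxide-wise, given the weights on record, relative to the basis at hand (summed amounts equal target values modulo rounding of the values):
  ZrO2: 185.0·0.6722 = 124.4 pbw (target 124.4 pbw)
  MgO: 235.5·0.9850 + 1403·0.3204 = 681.5 pbw (target 681.6 pbw)
  K2O: 55.90·0.6798 = 38.00 pbw (target 38.00 pbw)
  PbO: 169.7·0.9990 = 169.5 pbw (target 169.6 pbw)
  Al2O3: 64.41·0.6530 = 42.06 pbw (target 42.06 pbw)
  SiO2: 185.0·0.3268 + 1403·0.6300 = 944.3 pbw (target 944.6 pbw)
Auditing the glass mass value: total charge less LOI = 2000 pbw (summing oxide targets gives 2000 pbw; the stated basis being 2000 pbw — differing by rounding only).
Batch total: Σ batch = 2114 pbw; Σ batch·LOI gives LOI loss = 113.7 pbw; yield: glass divided by total = 94.62%.

Batch per 2000 pbw melt:
  lead monoxide: 169.7 pbw
  magnesia: 235.5 pbw
  zircon: 185.0 pbw
  gibbsite: 64.41 pbw
  potassium carbonate: 55.90 pbw
  talc: 1403 pbw
Total batch = 2114 pbw; LOI loss = 113.7 pbw; yield = 94.62%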